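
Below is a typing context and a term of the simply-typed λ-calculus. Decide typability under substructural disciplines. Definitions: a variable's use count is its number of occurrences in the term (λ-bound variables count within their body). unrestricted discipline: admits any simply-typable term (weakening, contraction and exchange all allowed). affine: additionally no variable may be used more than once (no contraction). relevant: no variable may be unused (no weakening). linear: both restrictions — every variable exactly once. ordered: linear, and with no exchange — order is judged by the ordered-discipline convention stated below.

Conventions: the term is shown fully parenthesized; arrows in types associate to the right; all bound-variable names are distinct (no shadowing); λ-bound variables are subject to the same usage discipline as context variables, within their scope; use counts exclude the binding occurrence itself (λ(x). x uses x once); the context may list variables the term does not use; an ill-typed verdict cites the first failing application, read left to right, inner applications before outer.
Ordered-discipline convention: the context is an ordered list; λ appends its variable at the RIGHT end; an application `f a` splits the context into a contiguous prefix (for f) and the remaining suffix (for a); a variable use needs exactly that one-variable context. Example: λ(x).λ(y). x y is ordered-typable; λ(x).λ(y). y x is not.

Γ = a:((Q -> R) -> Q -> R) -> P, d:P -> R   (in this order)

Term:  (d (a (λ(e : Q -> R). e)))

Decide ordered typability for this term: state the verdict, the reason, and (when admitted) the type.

no — use order d, a, e needs exchange
usage: a: 1, d: 1, e (λ-bound): 1
order of uses: d, a, e
typing: the term checks, with type R
per-discipline verdicts: ordered ✗, linear ✓, affine ✓, relevant ✓, unrestricted ✓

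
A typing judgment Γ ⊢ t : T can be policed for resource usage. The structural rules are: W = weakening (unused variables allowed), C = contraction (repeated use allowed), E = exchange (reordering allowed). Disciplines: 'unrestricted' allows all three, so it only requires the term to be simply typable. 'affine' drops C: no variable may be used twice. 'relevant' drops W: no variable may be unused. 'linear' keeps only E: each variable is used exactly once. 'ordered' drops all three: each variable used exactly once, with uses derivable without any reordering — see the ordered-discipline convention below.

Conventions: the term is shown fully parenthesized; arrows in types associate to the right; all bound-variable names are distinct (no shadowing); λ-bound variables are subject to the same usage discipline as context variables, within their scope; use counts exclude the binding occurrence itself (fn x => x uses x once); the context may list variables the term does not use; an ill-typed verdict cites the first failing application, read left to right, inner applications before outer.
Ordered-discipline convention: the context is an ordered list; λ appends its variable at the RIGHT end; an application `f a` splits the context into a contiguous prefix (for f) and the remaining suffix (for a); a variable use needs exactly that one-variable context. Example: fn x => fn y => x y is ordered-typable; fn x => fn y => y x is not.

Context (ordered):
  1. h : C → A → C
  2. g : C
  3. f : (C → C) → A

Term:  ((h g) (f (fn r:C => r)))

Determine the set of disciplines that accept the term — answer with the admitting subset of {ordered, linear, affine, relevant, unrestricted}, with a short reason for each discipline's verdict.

accepted by: ordered, linear, affine, relevant, unrestricted
use counts: h: 1, g: 1, f: 1, r (λ-bound): 1
uses in reading order: h, g, f, r
typing: well-typed at C
ordered: ✓, h, g, f, r once each; derivable with no W/C/E
linear: ✓, h, g, f, r: one use apiece
affine: ✓, no duplicate uses among h, g, f, r
relevant: ✓, at least one use each (h, g, f, r)
unrestricted: ✓, simply typable at C; W, C, E all held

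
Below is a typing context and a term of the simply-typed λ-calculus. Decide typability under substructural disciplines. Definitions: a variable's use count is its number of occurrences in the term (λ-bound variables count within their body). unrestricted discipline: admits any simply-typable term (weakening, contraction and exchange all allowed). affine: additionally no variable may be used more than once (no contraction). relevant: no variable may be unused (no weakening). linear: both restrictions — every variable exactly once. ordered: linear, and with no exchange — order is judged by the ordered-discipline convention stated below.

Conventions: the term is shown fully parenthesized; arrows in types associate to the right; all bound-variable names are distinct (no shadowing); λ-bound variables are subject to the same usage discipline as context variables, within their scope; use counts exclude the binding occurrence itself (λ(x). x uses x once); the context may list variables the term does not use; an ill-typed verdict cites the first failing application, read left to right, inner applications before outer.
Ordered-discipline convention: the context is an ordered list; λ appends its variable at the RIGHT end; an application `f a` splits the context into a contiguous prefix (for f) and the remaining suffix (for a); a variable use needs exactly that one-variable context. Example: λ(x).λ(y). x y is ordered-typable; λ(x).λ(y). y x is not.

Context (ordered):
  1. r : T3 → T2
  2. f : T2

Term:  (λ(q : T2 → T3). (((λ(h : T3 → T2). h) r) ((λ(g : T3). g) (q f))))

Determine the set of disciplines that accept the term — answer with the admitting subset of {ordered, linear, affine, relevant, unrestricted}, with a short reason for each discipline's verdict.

admitting disciplines: linear, affine, relevant, unrestricted
counts: r: 1; f: 1; q (λ-bound): 1; h (λ-bound): 1; g (λ-bound): 1
use order (left to right): h, r, g, q, f
typing: ✓ — (T2 → T3) → T2
ordered: ✗, use order h, r, g, q, f needs exchange
linear: ✓, each of r, f, q, h, g used exactly once
affine: ✓, r, f, q, h, g: no repeats, contraction unneeded
relevant: ✓, every one of r, f, q, h, g appears
unrestricted: ✓, type-checks ((T2 → T3) → T2) and nothing is barred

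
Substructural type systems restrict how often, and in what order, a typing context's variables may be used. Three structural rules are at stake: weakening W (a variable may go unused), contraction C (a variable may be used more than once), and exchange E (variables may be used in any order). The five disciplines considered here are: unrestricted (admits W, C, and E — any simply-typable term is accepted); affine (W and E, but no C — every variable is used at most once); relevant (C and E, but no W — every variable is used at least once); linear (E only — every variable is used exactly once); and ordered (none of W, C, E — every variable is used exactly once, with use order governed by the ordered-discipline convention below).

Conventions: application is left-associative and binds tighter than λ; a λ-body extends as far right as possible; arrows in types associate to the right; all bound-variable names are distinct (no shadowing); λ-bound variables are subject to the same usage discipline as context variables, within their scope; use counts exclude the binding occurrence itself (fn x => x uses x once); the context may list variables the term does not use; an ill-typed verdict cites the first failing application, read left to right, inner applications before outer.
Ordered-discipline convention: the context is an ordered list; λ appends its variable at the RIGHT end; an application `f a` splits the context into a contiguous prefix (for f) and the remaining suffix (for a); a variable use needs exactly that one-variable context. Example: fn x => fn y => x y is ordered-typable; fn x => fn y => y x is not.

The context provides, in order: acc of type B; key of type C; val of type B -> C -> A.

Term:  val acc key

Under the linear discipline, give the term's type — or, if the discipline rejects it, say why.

term : A
usage: acc: 1×; key: 1×; val: 1×
order of uses: val, acc, key
typing: the term checks, with type A
across the five disciplines: ordered ✗ · linear ✓ · affine ✓ · relevant ✓ · unrestricted ✓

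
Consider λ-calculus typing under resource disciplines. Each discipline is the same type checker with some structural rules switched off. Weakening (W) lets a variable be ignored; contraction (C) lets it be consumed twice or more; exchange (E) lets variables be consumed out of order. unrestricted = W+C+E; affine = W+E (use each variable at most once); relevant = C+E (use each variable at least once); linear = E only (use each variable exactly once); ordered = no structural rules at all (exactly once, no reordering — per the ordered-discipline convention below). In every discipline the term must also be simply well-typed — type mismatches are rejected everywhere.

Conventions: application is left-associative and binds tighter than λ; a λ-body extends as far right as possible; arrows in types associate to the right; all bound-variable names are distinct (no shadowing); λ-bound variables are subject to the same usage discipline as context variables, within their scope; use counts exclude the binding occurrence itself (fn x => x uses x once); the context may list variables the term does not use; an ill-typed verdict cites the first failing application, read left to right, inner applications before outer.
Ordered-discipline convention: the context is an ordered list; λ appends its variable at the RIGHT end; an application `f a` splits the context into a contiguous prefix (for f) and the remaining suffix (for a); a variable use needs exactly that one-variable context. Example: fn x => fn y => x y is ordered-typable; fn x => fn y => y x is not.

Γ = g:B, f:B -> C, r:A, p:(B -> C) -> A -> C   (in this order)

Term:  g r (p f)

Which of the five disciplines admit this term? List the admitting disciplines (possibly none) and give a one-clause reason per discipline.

admitted by: none
counts: g: 1×; f: 1×; r: 1×; p: 1×
order of uses: g, r, p, f
typing: ill-typed: non-function type B applied to an argument
ordered ✗ (a type mismatch blocks all five)
linear ✗ (the type mismatch rejects it)
affine ✗ (not simply typable)
relevant ✗ (fails simple typing)
unrestricted ✗ (a type mismatch blocks all five)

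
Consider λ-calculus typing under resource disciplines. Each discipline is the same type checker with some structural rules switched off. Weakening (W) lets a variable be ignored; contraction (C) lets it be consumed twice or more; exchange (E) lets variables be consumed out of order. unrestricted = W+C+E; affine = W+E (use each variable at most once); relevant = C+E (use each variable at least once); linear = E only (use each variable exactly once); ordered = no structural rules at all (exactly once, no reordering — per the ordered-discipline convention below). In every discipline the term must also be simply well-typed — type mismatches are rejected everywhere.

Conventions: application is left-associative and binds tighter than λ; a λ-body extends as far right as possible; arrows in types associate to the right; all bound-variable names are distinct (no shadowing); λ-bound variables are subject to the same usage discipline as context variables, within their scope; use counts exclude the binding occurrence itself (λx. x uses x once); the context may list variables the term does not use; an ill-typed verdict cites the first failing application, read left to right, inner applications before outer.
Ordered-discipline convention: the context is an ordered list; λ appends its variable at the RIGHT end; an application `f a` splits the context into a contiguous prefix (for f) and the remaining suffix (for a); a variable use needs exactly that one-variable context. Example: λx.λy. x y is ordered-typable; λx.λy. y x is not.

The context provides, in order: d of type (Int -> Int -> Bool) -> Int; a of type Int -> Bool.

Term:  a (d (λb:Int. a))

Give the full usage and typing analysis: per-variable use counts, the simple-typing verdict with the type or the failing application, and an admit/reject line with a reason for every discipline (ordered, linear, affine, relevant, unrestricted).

usage: d: 1, a: 2, b (λ-bound): 0
order of uses: a, d, a
typing: well-typed at Bool
ordered: ✗ — needs contraction — a ×2; needs weakening: b unused
linear: ✗ — needs contraction — a ×2; needs weakening: b unused
affine: ✗ — needs contraction — a ×2
relevant: ✗ — needs weakening: b unused
unrestricted: ✓ — typability at Bool is all that's needed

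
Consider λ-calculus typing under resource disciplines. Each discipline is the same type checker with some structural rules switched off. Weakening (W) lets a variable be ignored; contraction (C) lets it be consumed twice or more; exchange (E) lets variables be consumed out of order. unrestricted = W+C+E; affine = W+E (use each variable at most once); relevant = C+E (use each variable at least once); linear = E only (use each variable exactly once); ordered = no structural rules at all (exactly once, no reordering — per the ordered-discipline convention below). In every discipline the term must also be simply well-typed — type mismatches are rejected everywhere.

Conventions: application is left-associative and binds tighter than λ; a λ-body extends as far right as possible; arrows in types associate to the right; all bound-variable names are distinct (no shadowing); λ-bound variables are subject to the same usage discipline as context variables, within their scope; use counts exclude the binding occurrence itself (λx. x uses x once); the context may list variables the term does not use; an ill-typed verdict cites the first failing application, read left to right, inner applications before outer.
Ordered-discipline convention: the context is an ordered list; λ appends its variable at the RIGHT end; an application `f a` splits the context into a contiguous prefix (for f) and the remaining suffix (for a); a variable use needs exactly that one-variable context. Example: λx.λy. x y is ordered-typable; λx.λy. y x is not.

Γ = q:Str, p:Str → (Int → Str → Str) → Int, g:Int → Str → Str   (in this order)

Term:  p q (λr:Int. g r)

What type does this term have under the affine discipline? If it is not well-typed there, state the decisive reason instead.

term : Int
usage: q: 1; p: 1; g: 1; r (λ-bound): 1
uses in reading order: p, q, g, r
typing: ✓ — Int
per-discipline verdicts: ordered ✗ | linear ✓ | affine ✓ | relevant ✓ | unrestricted ✓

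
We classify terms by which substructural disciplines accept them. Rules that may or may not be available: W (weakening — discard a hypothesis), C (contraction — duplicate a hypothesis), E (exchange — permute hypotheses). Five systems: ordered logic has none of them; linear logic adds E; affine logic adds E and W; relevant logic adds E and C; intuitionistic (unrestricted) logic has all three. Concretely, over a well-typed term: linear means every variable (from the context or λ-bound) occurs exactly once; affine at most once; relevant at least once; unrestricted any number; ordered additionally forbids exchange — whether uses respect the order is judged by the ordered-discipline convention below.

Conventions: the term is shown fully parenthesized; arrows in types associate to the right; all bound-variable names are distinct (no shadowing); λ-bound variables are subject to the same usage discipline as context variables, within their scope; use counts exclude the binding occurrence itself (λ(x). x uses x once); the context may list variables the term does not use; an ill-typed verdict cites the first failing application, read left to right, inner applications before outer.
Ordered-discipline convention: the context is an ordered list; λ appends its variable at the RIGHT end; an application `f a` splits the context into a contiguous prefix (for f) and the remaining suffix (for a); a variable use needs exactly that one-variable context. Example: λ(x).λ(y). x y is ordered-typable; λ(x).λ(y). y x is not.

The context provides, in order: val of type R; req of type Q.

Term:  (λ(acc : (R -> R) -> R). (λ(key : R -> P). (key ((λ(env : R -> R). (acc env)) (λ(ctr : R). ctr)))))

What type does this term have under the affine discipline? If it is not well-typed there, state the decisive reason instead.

term : ((R -> R) -> R) -> (R -> P) -> P
variable uses: val ×0, req ×0, acc (λ-bound) ×1, key (λ-bound) ×1, env (λ-bound) ×1, ctr (λ-bound) ×1
order of uses: key, acc, env, ctr
typing: well-typed — term : ((R -> R) -> R) -> (R -> P) -> P
summary: ordered ✗ | linear ✗ | affine ✓ | relevant ✗ | unrestricted ✓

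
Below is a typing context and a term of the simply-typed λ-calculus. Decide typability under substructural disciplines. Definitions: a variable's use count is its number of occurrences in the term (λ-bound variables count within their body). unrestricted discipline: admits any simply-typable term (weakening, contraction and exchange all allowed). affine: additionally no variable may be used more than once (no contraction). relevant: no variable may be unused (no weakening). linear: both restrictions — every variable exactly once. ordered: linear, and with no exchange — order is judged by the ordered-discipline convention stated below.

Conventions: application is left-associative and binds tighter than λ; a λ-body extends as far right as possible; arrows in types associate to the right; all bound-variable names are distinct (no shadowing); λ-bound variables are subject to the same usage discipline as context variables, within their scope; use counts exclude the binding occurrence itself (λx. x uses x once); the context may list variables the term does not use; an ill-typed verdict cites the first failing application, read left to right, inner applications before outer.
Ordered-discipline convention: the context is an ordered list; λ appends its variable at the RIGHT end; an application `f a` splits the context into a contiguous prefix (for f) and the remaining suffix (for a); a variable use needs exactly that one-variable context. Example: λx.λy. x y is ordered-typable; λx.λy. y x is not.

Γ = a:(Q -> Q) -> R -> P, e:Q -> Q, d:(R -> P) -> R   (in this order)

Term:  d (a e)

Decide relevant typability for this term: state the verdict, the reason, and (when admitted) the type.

yes — none of a, e, d goes unused; term : R
variable uses: a=1, e=1, d=1
order of uses: d, a, e
typing: the term checks, with type R
across the five disciplines: ordered ✗; linear ✓; affine ✓; relevant ✓; unrestricted ✓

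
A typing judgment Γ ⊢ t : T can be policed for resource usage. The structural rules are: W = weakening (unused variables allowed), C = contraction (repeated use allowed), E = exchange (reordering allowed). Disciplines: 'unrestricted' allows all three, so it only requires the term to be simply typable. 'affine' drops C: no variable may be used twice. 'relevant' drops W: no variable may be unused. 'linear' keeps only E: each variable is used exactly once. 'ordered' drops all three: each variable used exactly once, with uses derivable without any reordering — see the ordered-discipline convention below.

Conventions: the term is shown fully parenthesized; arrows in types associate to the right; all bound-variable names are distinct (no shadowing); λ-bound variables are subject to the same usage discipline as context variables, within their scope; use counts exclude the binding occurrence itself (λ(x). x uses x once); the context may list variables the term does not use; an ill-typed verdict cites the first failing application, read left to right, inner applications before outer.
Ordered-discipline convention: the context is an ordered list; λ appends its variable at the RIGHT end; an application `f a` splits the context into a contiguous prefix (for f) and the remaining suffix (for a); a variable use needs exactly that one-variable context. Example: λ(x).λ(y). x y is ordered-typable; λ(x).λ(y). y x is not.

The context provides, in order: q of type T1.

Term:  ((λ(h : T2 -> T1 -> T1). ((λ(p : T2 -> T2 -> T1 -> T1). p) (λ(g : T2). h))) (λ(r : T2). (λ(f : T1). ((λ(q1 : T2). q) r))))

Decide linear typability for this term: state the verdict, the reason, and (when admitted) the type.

no — unused: g, f, q1 — weakening required
usage: q: 1, h (bound): 1, p (bound): 1, g (bound): 0, r (bound): 1, f (bound): 0, q1 (bound): 0
order of uses: p, h, q, r
typing: well-typed at T2 -> T2 -> T1 -> T1
summary: ordered ✗ | linear ✗ | affine ✓ | relevant ✗ | unrestricted ✓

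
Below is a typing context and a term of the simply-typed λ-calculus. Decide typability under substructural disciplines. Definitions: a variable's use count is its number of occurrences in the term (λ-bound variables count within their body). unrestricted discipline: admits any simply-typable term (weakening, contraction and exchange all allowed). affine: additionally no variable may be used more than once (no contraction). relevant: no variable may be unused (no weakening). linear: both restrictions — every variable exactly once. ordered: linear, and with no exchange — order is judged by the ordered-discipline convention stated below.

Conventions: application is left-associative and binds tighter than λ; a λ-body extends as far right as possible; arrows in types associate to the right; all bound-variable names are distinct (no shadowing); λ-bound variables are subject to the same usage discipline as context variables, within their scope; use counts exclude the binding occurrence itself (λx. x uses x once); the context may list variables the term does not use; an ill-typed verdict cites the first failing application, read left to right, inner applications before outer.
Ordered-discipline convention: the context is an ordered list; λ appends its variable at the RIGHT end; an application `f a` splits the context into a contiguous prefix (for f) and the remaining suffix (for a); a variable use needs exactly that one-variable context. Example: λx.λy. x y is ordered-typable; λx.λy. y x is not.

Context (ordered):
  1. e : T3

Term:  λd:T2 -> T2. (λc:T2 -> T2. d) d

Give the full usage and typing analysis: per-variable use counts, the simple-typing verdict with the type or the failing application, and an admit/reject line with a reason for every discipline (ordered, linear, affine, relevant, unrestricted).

variable uses: e=0, d (bound)=2, c (bound)=0
order of uses: d, d
typing: ✓ — (T2 -> T2) -> T2 -> T2
ordered ✗ (d ×2 used more than once (contraction); needs weakening: e, c unused)
linear ✗ (d ×2 used more than once (contraction); needs weakening: e, c unused)
affine ✗ (d ×2 used more than once (contraction))
relevant ✗ (needs weakening: e, c unused)
unrestricted ✓ (well-typed at (T2 -> T2) -> T2 -> T2; no restrictions here)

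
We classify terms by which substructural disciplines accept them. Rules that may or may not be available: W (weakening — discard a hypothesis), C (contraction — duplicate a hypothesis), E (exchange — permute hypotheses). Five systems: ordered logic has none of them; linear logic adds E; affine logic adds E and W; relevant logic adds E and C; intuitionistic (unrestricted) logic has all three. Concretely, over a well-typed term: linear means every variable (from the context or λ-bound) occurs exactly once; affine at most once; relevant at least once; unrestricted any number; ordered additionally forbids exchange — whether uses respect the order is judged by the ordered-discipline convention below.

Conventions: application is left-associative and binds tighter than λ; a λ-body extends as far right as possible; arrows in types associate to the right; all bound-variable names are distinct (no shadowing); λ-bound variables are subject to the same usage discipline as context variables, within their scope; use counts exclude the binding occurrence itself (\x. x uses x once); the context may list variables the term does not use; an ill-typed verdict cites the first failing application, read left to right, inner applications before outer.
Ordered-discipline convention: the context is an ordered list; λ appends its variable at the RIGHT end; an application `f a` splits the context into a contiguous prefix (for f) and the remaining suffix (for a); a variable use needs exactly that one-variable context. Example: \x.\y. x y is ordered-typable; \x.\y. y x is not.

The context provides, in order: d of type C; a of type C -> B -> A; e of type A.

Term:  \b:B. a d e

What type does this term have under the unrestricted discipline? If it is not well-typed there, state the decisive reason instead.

not well-typed under unrestricted — fails simple typing
counts: d ×1; a ×1; e ×1; b (λ-bound) ×0
order of uses: a, d, e
typing: ill-typed: an argument A mismatches the expected B
across the five disciplines: ordered ✗ | linear ✗ | affine ✗ | relevant ✗ | unrestricted ✗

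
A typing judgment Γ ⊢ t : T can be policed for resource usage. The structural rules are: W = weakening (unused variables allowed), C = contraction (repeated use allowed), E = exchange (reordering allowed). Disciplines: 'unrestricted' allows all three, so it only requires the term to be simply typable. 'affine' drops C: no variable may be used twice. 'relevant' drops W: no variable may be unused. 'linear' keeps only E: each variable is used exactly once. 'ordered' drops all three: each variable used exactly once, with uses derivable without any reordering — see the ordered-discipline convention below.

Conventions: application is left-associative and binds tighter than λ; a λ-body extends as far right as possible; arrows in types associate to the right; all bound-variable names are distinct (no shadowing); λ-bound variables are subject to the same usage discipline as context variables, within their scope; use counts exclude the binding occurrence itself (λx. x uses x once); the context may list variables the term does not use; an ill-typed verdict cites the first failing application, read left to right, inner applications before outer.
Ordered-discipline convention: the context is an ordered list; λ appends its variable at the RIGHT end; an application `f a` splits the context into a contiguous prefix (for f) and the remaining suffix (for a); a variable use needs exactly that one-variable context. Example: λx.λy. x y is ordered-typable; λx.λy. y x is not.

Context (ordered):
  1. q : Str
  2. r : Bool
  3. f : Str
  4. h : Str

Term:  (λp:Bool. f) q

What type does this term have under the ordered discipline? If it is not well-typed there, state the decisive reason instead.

not well-typed under ordered — not simply typable
use counts: q: 1×, r: 0×, f: 1×, h: 0×, p (bound): 0×
use order (left to right): f, q
typing: ill-typed: an argument Str mismatches the expected Bool
all disciplines: ordered ✗ | linear ✗ | affine ✗ | relevant ✗ | unrestricted ✗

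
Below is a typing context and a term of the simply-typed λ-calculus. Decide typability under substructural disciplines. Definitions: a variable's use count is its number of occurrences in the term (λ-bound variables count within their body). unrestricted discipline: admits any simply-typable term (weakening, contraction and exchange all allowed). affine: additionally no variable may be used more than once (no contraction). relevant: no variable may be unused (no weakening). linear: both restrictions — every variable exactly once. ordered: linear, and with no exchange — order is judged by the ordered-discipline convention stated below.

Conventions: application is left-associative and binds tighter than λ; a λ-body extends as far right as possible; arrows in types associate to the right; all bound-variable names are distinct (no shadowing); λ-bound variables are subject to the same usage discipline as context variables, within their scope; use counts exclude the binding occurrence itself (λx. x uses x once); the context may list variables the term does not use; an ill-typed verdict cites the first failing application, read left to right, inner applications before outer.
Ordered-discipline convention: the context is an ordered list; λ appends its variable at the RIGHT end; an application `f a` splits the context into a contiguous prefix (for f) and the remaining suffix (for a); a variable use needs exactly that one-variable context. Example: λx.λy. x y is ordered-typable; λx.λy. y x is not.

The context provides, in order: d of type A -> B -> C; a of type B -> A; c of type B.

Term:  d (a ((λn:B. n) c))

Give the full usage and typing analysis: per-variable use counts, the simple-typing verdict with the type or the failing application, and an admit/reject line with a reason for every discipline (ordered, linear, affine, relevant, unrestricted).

variable uses: d: 1×, a: 1×, c: 1×, n (bound): 1×
uses in reading order: d, a, n, c
typing: ✓ — B -> C
ordered: ✓ — d, a, c, n once each; derivable with no W/C/E
linear: ✓ — single use per variable (d, a, c, n)
affine: ✓ — d, a, c, n: no repeats, contraction unneeded
relevant: ✓ — every one of d, a, c, n appears
unrestricted: ✓ — well-typed at B -> C; no restrictions here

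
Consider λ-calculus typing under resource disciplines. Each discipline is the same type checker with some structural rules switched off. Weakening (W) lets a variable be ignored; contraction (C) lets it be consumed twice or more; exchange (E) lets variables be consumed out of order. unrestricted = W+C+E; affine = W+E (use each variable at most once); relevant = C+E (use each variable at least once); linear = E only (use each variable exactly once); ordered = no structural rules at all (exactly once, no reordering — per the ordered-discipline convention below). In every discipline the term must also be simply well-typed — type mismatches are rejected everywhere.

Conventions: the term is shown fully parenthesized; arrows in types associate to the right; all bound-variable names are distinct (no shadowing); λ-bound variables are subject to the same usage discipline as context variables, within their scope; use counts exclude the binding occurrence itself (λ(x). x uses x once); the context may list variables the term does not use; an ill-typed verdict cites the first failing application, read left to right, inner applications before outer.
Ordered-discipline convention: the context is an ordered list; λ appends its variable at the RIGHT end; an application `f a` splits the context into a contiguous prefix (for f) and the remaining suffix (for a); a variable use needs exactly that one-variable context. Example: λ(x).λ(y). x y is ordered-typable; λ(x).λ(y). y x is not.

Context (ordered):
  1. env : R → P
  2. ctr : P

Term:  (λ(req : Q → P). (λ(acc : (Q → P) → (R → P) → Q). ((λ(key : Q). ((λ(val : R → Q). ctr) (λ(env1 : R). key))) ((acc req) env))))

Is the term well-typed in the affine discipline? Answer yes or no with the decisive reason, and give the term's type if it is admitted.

yes — at most one use each (env, ctr, req, acc, key, val, env1); term : (Q → P) → ((Q → P) → (R → P) → Q) → P
variable uses: env ×1; ctr ×1; req (bound) ×1; acc (bound) ×1; key (bound) ×1; val (bound) ×0; env1 (bound) ×0
uses in reading order: ctr, key, acc, req, env
typing: well-typed — term : (Q → P) → ((Q → P) → (R → P) → Q) → P
per-discipline verdicts: ordered ✗; linear ✗; affine ✓; relevant ✗; unrestricted ✓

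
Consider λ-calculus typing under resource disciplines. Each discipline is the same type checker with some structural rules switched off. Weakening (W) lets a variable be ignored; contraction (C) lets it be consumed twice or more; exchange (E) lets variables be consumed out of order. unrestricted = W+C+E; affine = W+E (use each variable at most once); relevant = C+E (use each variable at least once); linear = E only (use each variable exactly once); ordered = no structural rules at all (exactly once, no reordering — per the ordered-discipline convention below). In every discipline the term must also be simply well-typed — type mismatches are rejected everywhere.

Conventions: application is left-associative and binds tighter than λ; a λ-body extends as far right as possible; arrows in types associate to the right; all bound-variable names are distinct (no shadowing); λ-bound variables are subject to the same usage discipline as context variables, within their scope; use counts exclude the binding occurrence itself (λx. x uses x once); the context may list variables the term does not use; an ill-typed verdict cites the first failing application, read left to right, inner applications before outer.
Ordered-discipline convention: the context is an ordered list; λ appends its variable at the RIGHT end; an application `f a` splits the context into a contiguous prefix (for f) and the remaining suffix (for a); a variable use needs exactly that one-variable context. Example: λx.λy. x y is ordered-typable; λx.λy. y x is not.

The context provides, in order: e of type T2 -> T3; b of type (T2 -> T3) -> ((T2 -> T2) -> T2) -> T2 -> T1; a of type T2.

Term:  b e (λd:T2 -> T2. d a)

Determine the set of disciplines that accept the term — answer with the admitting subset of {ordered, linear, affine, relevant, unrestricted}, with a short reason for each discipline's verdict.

admitted in: linear, affine, relevant, unrestricted
usage: e=1, b=1, a=1, d [bound]=1
left-to-right use order: b, e, d, a
typing: ✓ — T2 -> T1
ordered: ✗ — no contiguous prefix/suffix split fits b, e, d, a
linear: ✓ — e, b, a, d: one use apiece
affine: ✓ — at most one use each (e, b, a, d)
relevant: ✓ — e, b, a, d: all used, weakening unneeded
unrestricted: ✓ — type-checks (T2 -> T1) and nothing is barred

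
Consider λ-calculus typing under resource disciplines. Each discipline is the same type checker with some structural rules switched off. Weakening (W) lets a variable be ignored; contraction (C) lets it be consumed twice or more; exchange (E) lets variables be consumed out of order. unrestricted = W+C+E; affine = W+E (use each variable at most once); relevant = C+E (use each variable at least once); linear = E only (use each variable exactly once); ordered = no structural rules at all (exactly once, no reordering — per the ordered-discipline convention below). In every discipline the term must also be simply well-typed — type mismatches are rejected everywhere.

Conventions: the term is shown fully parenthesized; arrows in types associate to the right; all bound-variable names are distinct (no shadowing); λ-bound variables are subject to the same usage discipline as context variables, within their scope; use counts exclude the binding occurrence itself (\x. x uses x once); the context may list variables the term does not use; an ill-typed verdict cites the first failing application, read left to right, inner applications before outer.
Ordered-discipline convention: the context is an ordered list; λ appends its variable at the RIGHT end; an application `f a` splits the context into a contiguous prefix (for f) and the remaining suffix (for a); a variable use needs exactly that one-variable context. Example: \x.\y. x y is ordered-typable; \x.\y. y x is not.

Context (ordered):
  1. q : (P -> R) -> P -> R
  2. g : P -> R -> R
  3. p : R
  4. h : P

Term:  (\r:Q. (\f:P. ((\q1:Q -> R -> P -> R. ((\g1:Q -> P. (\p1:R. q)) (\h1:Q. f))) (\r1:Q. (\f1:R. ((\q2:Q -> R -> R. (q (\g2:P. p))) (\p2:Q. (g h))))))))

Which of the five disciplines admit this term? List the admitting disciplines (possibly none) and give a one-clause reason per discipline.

admitting disciplines: unrestricted
variable uses: q: 2×, g: 1×, p: 1×, h: 1×, r (λ-bound): 0×, f (λ-bound): 1×, q1 (λ-bound): 0×, g1 (λ-bound): 0×, p1 (λ-bound): 0×, h1 (λ-bound): 0×, r1 (λ-bound): 0×, f1 (λ-bound): 0×, q2 (λ-bound): 0×, g2 (λ-bound): 0×, p2 (λ-bound): 0×
order of uses: q, f, q, p, g, h
typing: well-typed — term : Q -> P -> R -> (P -> R) -> P -> R
ordered: ✗ — q ×2 used more than once (contraction); unused: r, q1, g1, p1, h1, r1, f1, q2, g2, p2 — weakening required
linear: ✗ — q ×2 used more than once (contraction); unused: r, q1, g1, p1, h1, r1, f1, q2, g2, p2 — weakening required
affine: ✗ — q ×2 used more than once (contraction)
relevant: ✗ — unused: r, q1, g1, p1, h1, r1, f1, q2, g2, p2 — weakening required
unrestricted: ✓ — type-checks (Q -> P -> R -> (P -> R) -> P -> R) and nothing is barred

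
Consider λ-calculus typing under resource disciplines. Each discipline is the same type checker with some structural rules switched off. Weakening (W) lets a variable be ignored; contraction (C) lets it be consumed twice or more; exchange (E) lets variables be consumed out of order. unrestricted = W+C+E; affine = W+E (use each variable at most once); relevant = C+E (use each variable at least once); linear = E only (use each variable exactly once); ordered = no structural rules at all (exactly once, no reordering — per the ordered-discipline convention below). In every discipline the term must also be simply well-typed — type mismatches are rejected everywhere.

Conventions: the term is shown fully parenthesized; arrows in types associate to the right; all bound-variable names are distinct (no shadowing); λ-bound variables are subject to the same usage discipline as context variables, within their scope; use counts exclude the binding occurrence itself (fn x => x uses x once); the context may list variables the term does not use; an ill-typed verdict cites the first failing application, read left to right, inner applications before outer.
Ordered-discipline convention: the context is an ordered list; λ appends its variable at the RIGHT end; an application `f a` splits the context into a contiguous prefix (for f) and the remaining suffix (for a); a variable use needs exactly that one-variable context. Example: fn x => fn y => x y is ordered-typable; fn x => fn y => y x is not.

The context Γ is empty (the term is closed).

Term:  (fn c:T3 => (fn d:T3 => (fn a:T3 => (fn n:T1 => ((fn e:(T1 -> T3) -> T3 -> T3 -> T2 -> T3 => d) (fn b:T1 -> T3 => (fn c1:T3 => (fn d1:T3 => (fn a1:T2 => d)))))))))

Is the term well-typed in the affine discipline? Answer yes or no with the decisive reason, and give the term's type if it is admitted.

no — d ×2 used more than once (contraction)
variable uses: c (bound)=0; d (bound)=2; a (bound)=0; n (bound)=0; e (bound)=0; b (bound)=0; c1 (bound)=0; d1 (bound)=0; a1 (bound)=0
uses in reading order: d, d
typing: ✓ — T3 -> T3 -> T3 -> T1 -> T3
summary: ordered ✗; linear ✗; affine ✗; relevant ✗; unrestricted ✓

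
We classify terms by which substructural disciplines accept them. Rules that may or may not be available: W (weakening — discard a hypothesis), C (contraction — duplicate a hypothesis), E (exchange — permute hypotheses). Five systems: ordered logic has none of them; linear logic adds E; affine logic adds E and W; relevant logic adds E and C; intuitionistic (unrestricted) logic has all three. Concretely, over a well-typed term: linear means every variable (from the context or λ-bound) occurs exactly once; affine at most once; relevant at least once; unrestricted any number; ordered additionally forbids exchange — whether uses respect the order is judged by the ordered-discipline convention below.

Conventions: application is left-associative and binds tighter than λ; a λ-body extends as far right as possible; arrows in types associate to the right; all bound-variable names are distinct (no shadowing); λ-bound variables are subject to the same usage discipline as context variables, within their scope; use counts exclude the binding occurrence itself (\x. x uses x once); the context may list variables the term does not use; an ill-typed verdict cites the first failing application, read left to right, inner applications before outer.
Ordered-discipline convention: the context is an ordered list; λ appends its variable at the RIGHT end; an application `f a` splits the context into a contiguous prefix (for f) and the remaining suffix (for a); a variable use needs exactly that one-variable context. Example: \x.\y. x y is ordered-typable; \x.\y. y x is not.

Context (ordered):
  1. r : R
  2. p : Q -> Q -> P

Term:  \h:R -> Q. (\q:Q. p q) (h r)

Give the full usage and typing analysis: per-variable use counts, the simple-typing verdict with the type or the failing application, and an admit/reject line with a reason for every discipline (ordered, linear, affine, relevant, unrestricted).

usage: r: 1, p: 1, h (λ-bound): 1, q (λ-bound): 1
left-to-right use order: p, q, h, r
typing: the term checks, with type (R -> Q) -> Q -> P
ordered ✗ (needs exchange: uses follow p, q, h, r)
linear ✓ (r, p, h, q: one use apiece)
affine ✓ (r, p, h, q: no repeats, contraction unneeded)
relevant ✓ (none of r, p, h, q goes unused)
unrestricted ✓ (well-typed at (R -> Q) -> Q -> P; no restrictions here)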